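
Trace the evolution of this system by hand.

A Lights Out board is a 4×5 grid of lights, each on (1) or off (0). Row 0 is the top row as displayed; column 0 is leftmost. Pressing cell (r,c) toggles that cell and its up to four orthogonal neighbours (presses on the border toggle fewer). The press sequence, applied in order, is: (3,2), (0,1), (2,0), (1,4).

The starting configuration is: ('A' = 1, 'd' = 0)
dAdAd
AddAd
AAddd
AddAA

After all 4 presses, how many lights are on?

0) dAdAd
AddAd
AAddd
AddAA
1) dAdAd
AddAd
AAAdd
AAAdA
2) AdAAd
AAdAd
AAAdd
AAAdA
3) AdAAd
dAdAd
ddAdd
dAAdA
4) AdAAA
dAddA
ddAdA
dAAdA

11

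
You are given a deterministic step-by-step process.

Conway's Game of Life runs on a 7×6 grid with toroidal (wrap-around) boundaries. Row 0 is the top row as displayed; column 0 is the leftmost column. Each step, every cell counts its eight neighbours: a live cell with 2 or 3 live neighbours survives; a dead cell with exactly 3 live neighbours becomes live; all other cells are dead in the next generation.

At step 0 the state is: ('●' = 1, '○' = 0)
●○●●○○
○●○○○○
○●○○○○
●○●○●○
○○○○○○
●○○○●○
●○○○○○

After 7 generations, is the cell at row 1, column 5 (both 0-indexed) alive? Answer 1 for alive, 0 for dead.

step 0: ●○●●○○
○●○○○○
○●○○○○
●○●○●○
○○○○○○
●○○○●○
●○○○○○
step 1: ●○●○○○
●●○○○○
●●●○○○
○●○○○○
○●○●○○
○○○○○●
●○○●○○
step 2: ●○●○○●
○○○○○●
○○●○○○
○○○○○○
●○●○○○
●○●○●○
●●○○○●
step 3: ○○○○●○
●●○○○●
○○○○○○
○●○○○○
○○○●○●
○○●●○○
○○●●●○
step 4: ●●●○●○
●○○○○●
○●○○○○
○○○○○○
○○○●●○
○○○○○○
○○●○●○
step 5: ●○●○●○
○○●○○●
●○○○○○
○○○○○○
○○○○○○
○○○○●○
○○●○○●
step 6: ●○●○●○
●○○●○●
○○○○○○
○○○○○○
○○○○○○
○○○○○○
○●○○●●
step 7: ○○●○○○
●●○●●●
○○○○○○
○○○○○○
○○○○○○
○○○○○○
●●○●●●

1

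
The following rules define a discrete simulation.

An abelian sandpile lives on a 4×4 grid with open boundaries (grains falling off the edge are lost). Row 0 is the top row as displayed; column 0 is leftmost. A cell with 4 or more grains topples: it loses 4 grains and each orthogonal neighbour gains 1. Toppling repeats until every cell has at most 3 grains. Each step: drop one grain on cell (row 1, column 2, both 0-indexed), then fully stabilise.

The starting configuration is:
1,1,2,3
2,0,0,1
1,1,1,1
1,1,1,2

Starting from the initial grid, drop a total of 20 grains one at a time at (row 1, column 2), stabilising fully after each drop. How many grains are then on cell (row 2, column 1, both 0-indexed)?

gen 0: 1,1,2,3
2,0,0,1
1,1,1,1
1,1,1,2
gen 1: 1,1,2,3
2,0,1,1
1,1,1,1
1,1,1,2
gen 2: 1,1,2,3
2,0,2,1
1,1,1,1
1,1,1,2
gen 3: 1,1,2,3
2,0,3,1
1,1,1,1
1,1,1,2
gen 4: 1,1,3,3
2,1,0,2
1,1,2,1
1,1,1,2
gen 5: 1,1,3,3
2,1,1,2
1,1,2,1
1,1,1,2
gen 6: 1,1,3,3
2,1,2,2
1,1,2,1
1,1,1,2
gen 7: 1,1,3,3
2,1,3,2
1,1,2,1
1,1,1,2
gen 8: 1,2,1,1
2,2,2,0
1,1,3,2
1,1,1,2
gen 9: 1,2,1,1
2,2,3,0
1,1,3,2
1,1,1,2
gen 10: 1,2,2,1
2,3,1,1
1,2,0,3
1,1,2,2
gen 11: 1,2,2,1
2,3,2,1
1,2,0,3
1,1,2,2
gen 12: 1,2,2,1
2,3,3,1
1,2,0,3
1,1,2,2
gen 13: 1,3,3,1
3,0,1,2
1,3,1,3
1,1,2,2
gen 14: 1,3,3,1
3,0,2,2
1,3,1,3
1,1,2,2
gen 15: 1,3,3,1
3,0,3,2
1,3,1,3
1,1,2,2
gen 16: 2,0,1,2
3,2,1,3
1,3,2,3
1,1,2,2
gen 17: 2,0,1,2
3,2,2,3
1,3,2,3
1,1,2,2
gen 18: 2,0,1,2
3,2,3,3
1,3,2,3
1,1,2,2
gen 19: 3,1,2,3
0,1,3,1
3,1,1,1
1,2,3,3
gen 20: 3,1,3,3
0,2,0,2
3,1,2,1
1,2,3,3

1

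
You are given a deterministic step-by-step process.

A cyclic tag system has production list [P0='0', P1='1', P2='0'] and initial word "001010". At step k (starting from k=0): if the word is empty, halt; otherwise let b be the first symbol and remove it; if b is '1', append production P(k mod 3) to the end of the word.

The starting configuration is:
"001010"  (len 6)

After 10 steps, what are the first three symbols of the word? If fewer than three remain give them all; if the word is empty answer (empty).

step 0: "001010"  (len 6)
step 1: "01010"  (len 5)
step 2: "1010"  (len 4)
step 3: "0100"  (len 4)
step 4: "100"  (len 3)
step 5: "001"  (len 3)
step 6: "01"  (len 2)
step 7: "1"  (len 1)
step 8: "1"  (len 1)
step 9: "0"  (len 1)
step 10: (halted — word empty)

(empty)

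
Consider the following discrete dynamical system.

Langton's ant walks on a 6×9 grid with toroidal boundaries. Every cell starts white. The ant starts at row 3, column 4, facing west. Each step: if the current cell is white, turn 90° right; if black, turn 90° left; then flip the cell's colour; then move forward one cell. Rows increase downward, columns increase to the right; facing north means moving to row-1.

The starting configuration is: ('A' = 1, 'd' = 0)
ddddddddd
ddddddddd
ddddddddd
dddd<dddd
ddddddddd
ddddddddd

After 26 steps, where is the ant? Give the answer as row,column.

4,7

[0] ddddddddd
ddddddddd
ddddddddd
dddd<dddd
ddddddddd
ddddddddd
[1] ddddddddd
ddddddddd
dddd^dddd
ddddAdddd
ddddddddd
ddddddddd
[2] ddddddddd
ddddddddd
ddddA>ddd
ddddAdddd
ddddddddd
ddddddddd
[3] ddddddddd
ddddddddd
ddddAAddd
ddddAvddd
ddddddddd
ddddddddd
[4] ddddddddd
ddddddddd
ddddAAddd
dddd<Addd
ddddddddd
ddddddddd
[5] ddddddddd
ddddddddd
ddddAAddd
dddddAddd
ddddvdddd
ddddddddd
[6] ddddddddd
ddddddddd
ddddAAddd
dddddAddd
ddd<Adddd
ddddddddd
[7] ddddddddd
ddddddddd
ddddAAddd
ddd^dAddd
dddAAdddd
ddddddddd
[8] ddddddddd
ddddddddd
ddddAAddd
dddA>Addd
dddAAdddd
ddddddddd
[9] ddddddddd
ddddddddd
ddddAAddd
dddAAAddd
dddAvdddd
ddddddddd
[10] ddddddddd
ddddddddd
ddddAAddd
dddAAAddd
dddAd>ddd
ddddddddd
[11] ddddddddd
ddddddddd
ddddAAddd
dddAAAddd
dddAdAddd
dddddvddd
[12] ddddddddd
ddddddddd
ddddAAddd
dddAAAddd
dddAdAddd
dddd<Addd
[13] ddddddddd
ddddddddd
ddddAAddd
dddAAAddd
dddA^Addd
ddddAAddd
[14] ddddddddd
ddddddddd
ddddAAddd
dddAAAddd
dddAA>ddd
ddddAAddd
[15] ddddddddd
ddddddddd
ddddAAddd
dddAA^ddd
dddAAdddd
ddddAAddd
[16] ddddddddd
ddddddddd
ddddAAddd
dddA<dddd
dddAAdddd
ddddAAddd
[17] ddddddddd
ddddddddd
ddddAAddd
dddAddddd
dddAvdddd
ddddAAddd
[18] ddddddddd
ddddddddd
ddddAAddd
dddAddddd
dddAd>ddd
ddddAAddd
[19] ddddddddd
ddddddddd
ddddAAddd
dddAddddd
dddAdAddd
ddddAvddd
[20] ddddddddd
ddddddddd
ddddAAddd
dddAddddd
dddAdAddd
ddddAd>dd
[21] ddddddvdd
ddddddddd
ddddAAddd
dddAddddd
dddAdAddd
ddddAdAdd
[22] ddddd<Add
ddddddddd
ddddAAddd
dddAddddd
dddAdAddd
ddddAdAdd
[23] dddddAAdd
ddddddddd
ddddAAddd
dddAddddd
dddAdAddd
ddddA^Add
[24] dddddAAdd
ddddddddd
ddddAAddd
dddAddddd
dddAdAddd
ddddAA>dd
[25] dddddAAdd
ddddddddd
ddddAAddd
dddAddddd
dddAdA^dd
ddddAAddd
[26] dddddAAdd
ddddddddd
ddddAAddd
dddAddddd
dddAdAA>d
ddddAAddd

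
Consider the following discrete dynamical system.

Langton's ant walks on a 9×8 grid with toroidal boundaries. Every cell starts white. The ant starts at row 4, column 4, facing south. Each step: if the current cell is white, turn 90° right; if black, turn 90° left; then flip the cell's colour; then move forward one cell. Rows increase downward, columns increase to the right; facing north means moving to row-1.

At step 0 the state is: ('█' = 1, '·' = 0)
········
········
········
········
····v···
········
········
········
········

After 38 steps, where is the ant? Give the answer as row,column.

1,5

gen 0: ········
········
········
········
····v···
········
········
········
········
gen 1: ········
········
········
········
···<█···
········
········
········
········
gen 2: ········
········
········
···^····
···██···
········
········
········
········
gen 3: ········
········
········
···█>···
···██···
········
········
········
········
gen 4: ········
········
········
···██···
···█v···
········
········
········
········
gen 5: ········
········
········
···██···
···█·>··
········
········
········
········
gen 6: ········
········
········
···██···
···█·█··
·····v··
········
········
········
gen 7: ········
········
········
···██···
···█·█··
····<█··
········
········
········
gen 8: ········
········
········
···██···
···█^█··
····██··
········
········
········
gen 9: ········
········
········
···██···
···██>··
····██··
········
········
········
gen 10: ········
········
········
···██^··
···██···
····██··
········
········
········
gen 11: ········
········
········
···███>·
···██···
····██··
········
········
········
gen 12: ········
········
········
···████·
···██·v·
····██··
········
········
········
gen 13: ········
········
········
···████·
···██<█·
····██··
········
········
········
gen 14: ········
········
········
···██^█·
···████·
····██··
········
········
········
gen 15: ········
········
········
···█<·█·
···████·
····██··
········
········
········
gen 16: ········
········
········
···█··█·
···█v██·
····██··
········
········
········
gen 17: ········
········
········
···█··█·
···█·>█·
····██··
········
········
········
gen 18: ········
········
········
···█·^█·
···█··█·
····██··
········
········
········
gen 19: ········
········
········
···█·█>·
···█··█·
····██··
········
········
········
gen 20: ········
········
······^·
···█·█··
···█··█·
····██··
········
········
········
gen 21: ········
········
······█>
···█·█··
···█··█·
····██··
········
········
········
gen 22: ········
········
······██
···█·█·v
···█··█·
····██··
········
········
········
gen 23: ········
········
······██
···█·█<█
···█··█·
····██··
········
········
········
gen 24: ········
········
······^█
···█·███
···█··█·
····██··
········
········
········
gen 25: ········
········
·····<·█
···█·███
···█··█·
····██··
········
········
········
gen 26: ········
·····^··
·····█·█
···█·███
···█··█·
····██··
········
········
········
gen 27: ········
·····█>·
·····█·█
···█·███
···█··█·
····██··
········
········
········
gen 28: ········
·····██·
·····█v█
···█·███
···█··█·
····██··
········
········
········
gen 29: ········
·····██·
·····<██
···█·███
···█··█·
····██··
········
········
········
gen 30: ········
·····██·
······██
···█·v██
···█··█·
····██··
········
········
········
gen 31: ········
·····██·
······██
···█··>█
···█··█·
····██··
········
········
········
gen 32: ········
·····██·
······^█
···█···█
···█··█·
····██··
········
········
········
gen 33: ········
·····██·
·····<·█
···█···█
···█··█·
····██··
········
········
········
gen 34: ········
·····^█·
·····█·█
···█···█
···█··█·
····██··
········
········
········
gen 35: ········
····<·█·
·····█·█
···█···█
···█··█·
····██··
········
········
········
gen 36: ····^···
····█·█·
·····█·█
···█···█
···█··█·
····██··
········
········
········
gen 37: ····█>··
····█·█·
·····█·█
···█···█
···█··█·
····██··
········
········
········
gen 38: ····██··
····█v█·
·····█·█
···█···█
···█··█·
····██··
········
········
········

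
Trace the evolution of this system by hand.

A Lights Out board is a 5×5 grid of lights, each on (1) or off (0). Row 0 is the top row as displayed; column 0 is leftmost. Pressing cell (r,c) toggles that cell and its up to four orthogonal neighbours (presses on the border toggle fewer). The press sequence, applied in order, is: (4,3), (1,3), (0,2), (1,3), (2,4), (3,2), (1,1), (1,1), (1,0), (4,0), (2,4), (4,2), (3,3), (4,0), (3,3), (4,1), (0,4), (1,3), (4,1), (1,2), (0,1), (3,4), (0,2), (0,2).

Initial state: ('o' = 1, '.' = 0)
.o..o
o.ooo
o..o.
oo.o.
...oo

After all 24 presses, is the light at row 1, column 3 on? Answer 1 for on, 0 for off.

0) .o..o
o.ooo
o..o.
oo.o.
...oo
1) .o..o
o.ooo
o..o.
oo...
..o..
2) .o.oo
o....
o....
oo...
..o..
3) ..o.o
o.o..
o....
oo...
..o..
4) ..ooo
o..oo
o..o.
oo...
..o..
5) ..ooo
o..o.
o...o
oo..o
..o..
6) ..ooo
o..o.
o.o.o
o.ooo
.....
7) .oooo
.ooo.
ooo.o
o.ooo
.....
8) ..ooo
o..o.
o.o.o
o.ooo
.....
9) o.ooo
.o.o.
..o.o
o.ooo
.....
10) o.ooo
.o.o.
..o.o
..ooo
oo...
11) o.ooo
.o.oo
..oo.
..oo.
oo...
12) o.ooo
.o.oo
..oo.
...o.
o.oo.
13) o.ooo
.o.oo
..o..
..o.o
o.o..
14) o.ooo
.o.oo
..o..
o.o.o
.oo..
15) o.ooo
.o.oo
..oo.
o..o.
.ooo.
16) o.ooo
.o.oo
..oo.
oo.o.
o..o.
17) o.o..
.o.o.
..oo.
oo.o.
o..o.
18) o.oo.
.oo.o
..o..
oo.o.
o..o.
19) o.oo.
.oo.o
..o..
o..o.
.ooo.
20) o..o.
...oo
.....
o..o.
.ooo.
21) .ooo.
.o.oo
.....
o..o.
.ooo.
22) .ooo.
.o.oo
....o
o...o
.oooo
23) .....
.oooo
....o
o...o
.oooo
24) .ooo.
.o.oo
....o
o...o
.oooo

1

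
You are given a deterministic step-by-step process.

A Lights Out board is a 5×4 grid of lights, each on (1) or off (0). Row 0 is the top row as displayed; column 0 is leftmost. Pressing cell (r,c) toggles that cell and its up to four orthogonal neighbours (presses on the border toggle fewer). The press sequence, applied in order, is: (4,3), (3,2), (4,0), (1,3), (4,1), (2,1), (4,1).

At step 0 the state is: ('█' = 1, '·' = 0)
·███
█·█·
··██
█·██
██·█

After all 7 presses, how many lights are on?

t=0: ·███
█·█·
··██
█·██
██·█
t=1: ·███
█·█·
··██
█·█·
███·
t=2: ·███
█·█·
···█
██·█
██··
t=3: ·███
█·█·
···█
·█·█
····
t=4: ·██·
█··█
····
·█·█
····
t=5: ·██·
█··█
····
···█
███·
t=6: ·██·
██·█
███·
·█·█
███·
t=7: ·██·
██·█
███·
···█
····

9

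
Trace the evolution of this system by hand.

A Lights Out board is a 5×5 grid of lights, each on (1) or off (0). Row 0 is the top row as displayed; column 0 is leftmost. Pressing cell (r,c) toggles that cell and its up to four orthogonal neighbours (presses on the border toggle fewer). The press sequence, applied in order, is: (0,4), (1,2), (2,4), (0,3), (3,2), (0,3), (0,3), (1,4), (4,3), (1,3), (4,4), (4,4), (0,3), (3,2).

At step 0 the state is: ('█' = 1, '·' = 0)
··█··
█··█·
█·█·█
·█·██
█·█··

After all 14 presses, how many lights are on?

8

gen 0: ··█··
█··█·
█·█·█
·█·██
█·█··
gen 1: ··███
█··██
█·█·█
·█·██
█·█··
gen 2: ···██
███·█
█···█
·█·██
█·█··
gen 3: ···██
███··
█··█·
·█·█·
█·█··
gen 4: ··█··
████·
█··█·
·█·█·
█·█··
gen 5: ··█··
████·
█·██·
··█··
█····
gen 6: ···██
███··
█·██·
··█··
█····
gen 7: ··█··
████·
█·██·
··█··
█····
gen 8: ··█·█
███·█
█·███
··█··
█····
gen 9: ··█·█
███·█
█·███
··██·
█·███
gen 10: ··███
██·█·
█·█·█
··██·
█·███
gen 11: ··███
██·█·
█·█·█
··███
█·█··
gen 12: ··███
██·█·
█·█·█
··██·
█·███
gen 13: ·····
██···
█·█·█
··██·
█·███
gen 14: ·····
██···
█···█
·█···
█··██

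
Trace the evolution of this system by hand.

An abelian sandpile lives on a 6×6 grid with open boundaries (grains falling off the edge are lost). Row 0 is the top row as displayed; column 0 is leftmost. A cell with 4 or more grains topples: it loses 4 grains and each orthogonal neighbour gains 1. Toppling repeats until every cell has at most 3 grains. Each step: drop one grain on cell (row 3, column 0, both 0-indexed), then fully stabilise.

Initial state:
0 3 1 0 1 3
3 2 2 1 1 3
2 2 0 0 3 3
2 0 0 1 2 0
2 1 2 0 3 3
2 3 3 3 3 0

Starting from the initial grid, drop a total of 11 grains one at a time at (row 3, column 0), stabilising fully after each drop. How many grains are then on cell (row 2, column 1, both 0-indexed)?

3

step 0: 0 3 1 0 1 3
3 2 2 1 1 3
2 2 0 0 3 3
2 0 0 1 2 0
2 1 2 0 3 3
2 3 3 3 3 0
step 1: 0 3 1 0 1 3
3 2 2 1 1 3
2 2 0 0 3 3
3 0 0 1 2 0
2 1 2 0 3 3
2 3 3 3 3 0
step 2: 0 3 1 0 1 3
3 2 2 1 1 3
3 2 0 0 3 3
0 1 0 1 2 0
3 1 2 0 3 3
2 3 3 3 3 0
step 3: 0 3 1 0 1 3
3 2 2 1 1 3
3 2 0 0 3 3
1 1 0 1 2 0
3 1 2 0 3 3
2 3 3 3 3 0
step 4: 0 3 1 0 1 3
3 2 2 1 1 3
3 2 0 0 3 3
2 1 0 1 2 0
3 1 2 0 3 3
2 3 3 3 3 0
step 5: 0 3 1 0 1 3
3 2 2 1 1 3
3 2 0 0 3 3
3 1 0 1 2 0
3 1 2 0 3 3
2 3 3 3 3 0
step 6: 1 3 1 0 1 3
0 3 2 1 1 3
1 3 0 0 3 3
2 2 0 1 2 0
0 2 2 0 3 3
3 3 3 3 3 0
step 7: 1 3 1 0 1 3
0 3 2 1 1 3
1 3 0 0 3 3
3 2 0 1 2 0
0 2 2 0 3 3
3 3 3 3 3 0
step 8: 1 3 1 0 1 3
0 3 2 1 1 3
2 3 0 0 3 3
0 3 0 1 2 0
1 2 2 0 3 3
3 3 3 3 3 0
step 9: 1 3 1 0 1 3
0 3 2 1 1 3
2 3 0 0 3 3
1 3 0 1 2 0
1 2 2 0 3 3
3 3 3 3 3 0
step 10: 1 3 1 0 1 3
0 3 2 1 1 3
2 3 0 0 3 3
2 3 0 1 2 0
1 2 2 0 3 3
3 3 3 3 3 0
step 11: 1 3 1 0 1 3
0 3 2 1 1 3
2 3 0 0 3 3
3 3 0 1 2 0
1 2 2 0 3 3
3 3 3 3 3 0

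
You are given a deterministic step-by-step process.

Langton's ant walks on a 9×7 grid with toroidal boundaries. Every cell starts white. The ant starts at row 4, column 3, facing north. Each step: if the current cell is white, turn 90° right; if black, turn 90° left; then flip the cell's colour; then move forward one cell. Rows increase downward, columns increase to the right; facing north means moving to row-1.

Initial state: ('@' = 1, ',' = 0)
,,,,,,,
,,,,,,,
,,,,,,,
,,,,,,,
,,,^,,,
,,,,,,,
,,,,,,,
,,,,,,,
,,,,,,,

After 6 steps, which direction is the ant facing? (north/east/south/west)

gen 0: ,,,,,,,
,,,,,,,
,,,,,,,
,,,,,,,
,,,^,,,
,,,,,,,
,,,,,,,
,,,,,,,
,,,,,,,
gen 1: ,,,,,,,
,,,,,,,
,,,,,,,
,,,,,,,
,,,@>,,
,,,,,,,
,,,,,,,
,,,,,,,
,,,,,,,
gen 2: ,,,,,,,
,,,,,,,
,,,,,,,
,,,,,,,
,,,@@,,
,,,,v,,
,,,,,,,
,,,,,,,
,,,,,,,
gen 3: ,,,,,,,
,,,,,,,
,,,,,,,
,,,,,,,
,,,@@,,
,,,<@,,
,,,,,,,
,,,,,,,
,,,,,,,
gen 4: ,,,,,,,
,,,,,,,
,,,,,,,
,,,,,,,
,,,^@,,
,,,@@,,
,,,,,,,
,,,,,,,
,,,,,,,
gen 5: ,,,,,,,
,,,,,,,
,,,,,,,
,,,,,,,
,,<,@,,
,,,@@,,
,,,,,,,
,,,,,,,
,,,,,,,
gen 6: ,,,,,,,
,,,,,,,
,,,,,,,
,,^,,,,
,,@,@,,
,,,@@,,
,,,,,,,
,,,,,,,
,,,,,,,

north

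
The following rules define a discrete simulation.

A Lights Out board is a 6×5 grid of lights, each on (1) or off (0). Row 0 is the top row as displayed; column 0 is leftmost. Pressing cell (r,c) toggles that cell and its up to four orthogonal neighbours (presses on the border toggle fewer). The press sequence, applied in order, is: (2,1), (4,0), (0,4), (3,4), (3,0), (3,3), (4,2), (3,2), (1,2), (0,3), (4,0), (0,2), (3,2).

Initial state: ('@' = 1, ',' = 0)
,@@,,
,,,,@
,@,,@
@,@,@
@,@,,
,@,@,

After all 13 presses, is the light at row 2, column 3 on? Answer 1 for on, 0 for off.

1

[0] ,@@,,
,,,,@
,@,,@
@,@,@
@,@,,
,@,@,
[1] ,@@,,
,@,,@
@,@,@
@@@,@
@,@,,
,@,@,
[2] ,@@,,
,@,,@
@,@,@
,@@,@
,@@,,
@@,@,
[3] ,@@@@
,@,,,
@,@,@
,@@,@
,@@,,
@@,@,
[4] ,@@@@
,@,,,
@,@,,
,@@@,
,@@,@
@@,@,
[5] ,@@@@
,@,,,
,,@,,
@,@@,
@@@,@
@@,@,
[6] ,@@@@
,@,,,
,,@@,
@,,,@
@@@@@
@@,@,
[7] ,@@@@
,@,,,
,,@@,
@,@,@
@,,,@
@@@@,
[8] ,@@@@
,@,,,
,,,@,
@@,@@
@,@,@
@@@@,
[9] ,@,@@
,,@@,
,,@@,
@@,@@
@,@,@
@@@@,
[10] ,@@,,
,,@,,
,,@@,
@@,@@
@,@,@
@@@@,
[11] ,@@,,
,,@,,
,,@@,
,@,@@
,@@,@
,@@@,
[12] ,,,@,
,,,,,
,,@@,
,@,@@
,@@,@
,@@@,
[13] ,,,@,
,,,,,
,,,@,
,,@,@
,@,,@
,@@@,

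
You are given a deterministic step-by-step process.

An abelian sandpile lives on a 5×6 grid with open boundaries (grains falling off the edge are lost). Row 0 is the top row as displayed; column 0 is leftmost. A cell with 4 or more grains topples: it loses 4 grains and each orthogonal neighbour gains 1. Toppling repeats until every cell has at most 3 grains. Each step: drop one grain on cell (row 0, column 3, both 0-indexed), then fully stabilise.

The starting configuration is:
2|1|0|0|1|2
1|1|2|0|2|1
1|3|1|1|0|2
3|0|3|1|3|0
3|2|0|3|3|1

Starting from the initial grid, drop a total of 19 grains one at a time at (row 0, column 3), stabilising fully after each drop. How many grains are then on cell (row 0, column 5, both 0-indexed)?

[0] 2|1|0|0|1|2
1|1|2|0|2|1
1|3|1|1|0|2
3|0|3|1|3|0
3|2|0|3|3|1
[1] 2|1|0|1|1|2
1|1|2|0|2|1
1|3|1|1|0|2
3|0|3|1|3|0
3|2|0|3|3|1
[2] 2|1|0|2|1|2
1|1|2|0|2|1
1|3|1|1|0|2
3|0|3|1|3|0
3|2|0|3|3|1
[3] 2|1|0|3|1|2
1|1|2|0|2|1
1|3|1|1|0|2
3|0|3|1|3|0
3|2|0|3|3|1
[4] 2|1|1|0|2|2
1|1|2|1|2|1
1|3|1|1|0|2
3|0|3|1|3|0
3|2|0|3|3|1
[5] 2|1|1|1|2|2
1|1|2|1|2|1
1|3|1|1|0|2
3|0|3|1|3|0
3|2|0|3|3|1
[6] 2|1|1|2|2|2
1|1|2|1|2|1
1|3|1|1|0|2
3|0|3|1|3|0
3|2|0|3|3|1
[7] 2|1|1|3|2|2
1|1|2|1|2|1
1|3|1|1|0|2
3|0|3|1|3|0
3|2|0|3|3|1
[8] 2|1|2|0|3|2
1|1|2|2|2|1
1|3|1|1|0|2
3|0|3|1|3|0
3|2|0|3|3|1
[9] 2|1|2|1|3|2
1|1|2|2|2|1
1|3|1|1|0|2
3|0|3|1|3|0
3|2|0|3|3|1
[10] 2|1|2|2|3|2
1|1|2|2|2|1
1|3|1|1|0|2
3|0|3|1|3|0
3|2|0|3|3|1
[11] 2|1|2|3|3|2
1|1|2|2|2|1
1|3|1|1|0|2
3|0|3|1|3|0
3|2|0|3|3|1
[12] 2|1|3|1|0|3
1|1|2|3|3|1
1|3|1|1|0|2
3|0|3|1|3|0
3|2|0|3|3|1
[13] 2|1|3|2|0|3
1|1|2|3|3|1
1|3|1|1|0|2
3|0|3|1|3|0
3|2|0|3|3|1
[14] 2|1|3|3|0|3
1|1|2|3|3|1
1|3|1|1|0|2
3|0|3|1|3|0
3|2|0|3|3|1
[15] 2|2|1|2|2|3
1|2|0|2|0|2
1|3|2|2|1|2
3|0|3|1|3|0
3|2|0|3|3|1
[16] 2|2|1|3|2|3
1|2|0|2|0|2
1|3|2|2|1|2
3|0|3|1|3|0
3|2|0|3|3|1
[17] 2|2|2|0|3|3
1|2|0|3|0|2
1|3|2|2|1|2
3|0|3|1|3|0
3|2|0|3|3|1
[18] 2|2|2|1|3|3
1|2|0|3|0|2
1|3|2|2|1|2
3|0|3|1|3|0
3|2|0|3|3|1
[19] 2|2|2|2|3|3
1|2|0|3|0|2
1|3|2|2|1|2
3|0|3|1|3|0
3|2|0|3|3|1

3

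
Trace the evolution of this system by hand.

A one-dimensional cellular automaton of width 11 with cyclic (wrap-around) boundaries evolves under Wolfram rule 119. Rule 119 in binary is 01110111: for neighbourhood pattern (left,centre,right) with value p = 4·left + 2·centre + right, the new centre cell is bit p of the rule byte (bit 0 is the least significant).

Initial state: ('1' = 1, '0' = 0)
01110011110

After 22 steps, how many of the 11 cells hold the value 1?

7

step 0: 01110011110
step 1: 10011100011
step 2: 11100111100
step 3: 00111000111
step 4: 11001111001
step 5: 01110001110
step 6: 10011110011
step 7: 11100011100
step 8: 00111100111
step 9: 11000111001
step 10: 01111001110
step 11: 10001110011
step 12: 11110011100
step 13: 00011100111
step 14: 11100111001
step 15: 00111001110
step 16: 11001110011
step 17: 01110011100
step 18: 10011100111
step 19: 11100111000
step 20: 00111001111
step 21: 11001110001
step 22: 01110011110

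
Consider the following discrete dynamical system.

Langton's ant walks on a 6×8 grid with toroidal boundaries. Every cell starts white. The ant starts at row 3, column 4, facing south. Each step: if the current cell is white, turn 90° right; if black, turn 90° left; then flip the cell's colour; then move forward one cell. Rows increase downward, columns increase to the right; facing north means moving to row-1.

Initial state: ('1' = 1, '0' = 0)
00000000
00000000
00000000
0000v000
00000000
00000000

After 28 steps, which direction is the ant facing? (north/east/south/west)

t=0: 00000000
00000000
00000000
0000v000
00000000
00000000
t=1: 00000000
00000000
00000000
000<1000
00000000
00000000
t=2: 00000000
00000000
000^0000
00011000
00000000
00000000
t=3: 00000000
00000000
0001>000
00011000
00000000
00000000
t=4: 00000000
00000000
00011000
0001v000
00000000
00000000
t=5: 00000000
00000000
00011000
00010>00
00000000
00000000
t=6: 00000000
00000000
00011000
00010100
00000v00
00000000
t=7: 00000000
00000000
00011000
00010100
0000<100
00000000
t=8: 00000000
00000000
00011000
0001^100
00001100
00000000
t=9: 00000000
00000000
00011000
00011>00
00001100
00000000
t=10: 00000000
00000000
00011^00
00011000
00001100
00000000
t=11: 00000000
00000000
000111>0
00011000
00001100
00000000
t=12: 00000000
00000000
00011110
000110v0
00001100
00000000
t=13: 00000000
00000000
00011110
00011<10
00001100
00000000
t=14: 00000000
00000000
00011^10
00011110
00001100
00000000
t=15: 00000000
00000000
0001<010
00011110
00001100
00000000
t=16: 00000000
00000000
00010010
0001v110
00001100
00000000
t=17: 00000000
00000000
00010010
00010>10
00001100
00000000
t=18: 00000000
00000000
00010^10
00010010
00001100
00000000
t=19: 00000000
00000000
000101>0
00010010
00001100
00000000
t=20: 00000000
000000^0
00010100
00010010
00001100
00000000
t=21: 00000000
0000001>
00010100
00010010
00001100
00000000
t=22: 00000000
00000011
0001010v
00010010
00001100
00000000
t=23: 00000000
00000011
000101<1
00010010
00001100
00000000
t=24: 00000000
000000^1
00010111
00010010
00001100
00000000
t=25: 00000000
00000<01
00010111
00010010
00001100
00000000
t=26: 00000^00
00000101
00010111
00010010
00001100
00000000
t=27: 000001>0
00000101
00010111
00010010
00001100
00000000
t=28: 00000110
000001v1
00010111
00010010
00001100
00000000

south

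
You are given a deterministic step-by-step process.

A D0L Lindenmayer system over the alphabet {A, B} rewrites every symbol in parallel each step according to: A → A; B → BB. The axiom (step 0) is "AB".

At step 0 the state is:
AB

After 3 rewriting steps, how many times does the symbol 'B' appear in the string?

8

t=0: AB
t=1: ABB
t=2: ABBBB
t=3: ABBBBBBBB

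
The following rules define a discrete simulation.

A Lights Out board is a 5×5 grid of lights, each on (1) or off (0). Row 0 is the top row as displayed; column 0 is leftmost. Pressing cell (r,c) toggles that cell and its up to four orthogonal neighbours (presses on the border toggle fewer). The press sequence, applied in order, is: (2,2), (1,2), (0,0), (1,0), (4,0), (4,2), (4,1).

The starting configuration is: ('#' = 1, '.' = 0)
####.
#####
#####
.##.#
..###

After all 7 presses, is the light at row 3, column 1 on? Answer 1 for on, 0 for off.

0

gen 0: ####.
#####
#####
.##.#
..###
gen 1: ####.
##.##
#...#
.#..#
..###
gen 2: ##.#.
#.#.#
#.#.#
.#..#
..###
gen 3: ...#.
..#.#
#.#.#
.#..#
..###
gen 4: #..#.
###.#
..#.#
.#..#
..###
gen 5: #..#.
###.#
..#.#
##..#
#####
gen 6: #..#.
###.#
..#.#
###.#
#...#
gen 7: #..#.
###.#
..#.#
#.#.#
.##.#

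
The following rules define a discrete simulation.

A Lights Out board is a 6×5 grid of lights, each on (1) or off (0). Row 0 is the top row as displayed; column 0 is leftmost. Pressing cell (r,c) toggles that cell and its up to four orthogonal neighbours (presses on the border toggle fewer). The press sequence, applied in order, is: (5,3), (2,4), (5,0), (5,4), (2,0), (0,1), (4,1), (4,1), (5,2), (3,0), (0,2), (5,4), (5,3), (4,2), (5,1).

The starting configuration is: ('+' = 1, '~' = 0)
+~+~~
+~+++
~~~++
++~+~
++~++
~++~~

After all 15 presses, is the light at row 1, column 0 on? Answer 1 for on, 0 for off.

0

[0] +~+~~
+~+++
~~~++
++~+~
++~++
~++~~
[1] +~+~~
+~+++
~~~++
++~+~
++~~+
~+~++
[2] +~+~~
+~++~
~~~~~
++~++
++~~+
~+~++
[3] +~+~~
+~++~
~~~~~
++~++
~+~~+
+~~++
[4] +~+~~
+~++~
~~~~~
++~++
~+~~~
+~~~~
[5] +~+~~
~~++~
++~~~
~+~++
~+~~~
+~~~~
[6] ~+~~~
~+++~
++~~~
~+~++
~+~~~
+~~~~
[7] ~+~~~
~+++~
++~~~
~~~++
+~+~~
++~~~
[8] ~+~~~
~+++~
++~~~
~+~++
~+~~~
+~~~~
[9] ~+~~~
~+++~
++~~~
~+~++
~++~~
++++~
[10] ~+~~~
~+++~
~+~~~
+~~++
+++~~
++++~
[11] ~~++~
~+~+~
~+~~~
+~~++
+++~~
++++~
[12] ~~++~
~+~+~
~+~~~
+~~++
+++~+
+++~+
[13] ~~++~
~+~+~
~+~~~
+~~++
+++++
++~+~
[14] ~~++~
~+~+~
~+~~~
+~+++
+~~~+
++++~
[15] ~~++~
~+~+~
~+~~~
+~+++
++~~+
~~~+~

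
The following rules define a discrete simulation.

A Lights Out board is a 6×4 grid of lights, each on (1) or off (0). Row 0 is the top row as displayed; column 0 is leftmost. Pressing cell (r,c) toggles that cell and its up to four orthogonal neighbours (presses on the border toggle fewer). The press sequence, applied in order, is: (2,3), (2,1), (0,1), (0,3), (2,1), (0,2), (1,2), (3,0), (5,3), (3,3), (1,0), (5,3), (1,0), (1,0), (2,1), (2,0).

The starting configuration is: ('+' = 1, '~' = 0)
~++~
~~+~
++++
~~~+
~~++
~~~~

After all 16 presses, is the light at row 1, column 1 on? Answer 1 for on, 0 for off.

step 0: ~++~
~~+~
++++
~~~+
~~++
~~~~
step 1: ~++~
~~++
++~~
~~~~
~~++
~~~~
step 2: ~++~
~+++
~~+~
~+~~
~~++
~~~~
step 3: +~~~
~~++
~~+~
~+~~
~~++
~~~~
step 4: +~++
~~+~
~~+~
~+~~
~~++
~~~~
step 5: +~++
~++~
++~~
~~~~
~~++
~~~~
step 6: ++~~
~+~~
++~~
~~~~
~~++
~~~~
step 7: +++~
~~++
+++~
~~~~
~~++
~~~~
step 8: +++~
~~++
~++~
++~~
+~++
~~~~
step 9: +++~
~~++
~++~
++~~
+~+~
~~++
step 10: +++~
~~++
~+++
++++
+~++
~~++
step 11: ~++~
++++
++++
++++
+~++
~~++
step 12: ~++~
++++
++++
++++
+~+~
~~~~
step 13: +++~
~~++
~+++
++++
+~+~
~~~~
step 14: ~++~
++++
++++
++++
+~+~
~~~~
step 15: ~++~
+~++
~~~+
+~++
+~+~
~~~~
step 16: ~++~
~~++
++~+
~~++
+~+~
~~~~

0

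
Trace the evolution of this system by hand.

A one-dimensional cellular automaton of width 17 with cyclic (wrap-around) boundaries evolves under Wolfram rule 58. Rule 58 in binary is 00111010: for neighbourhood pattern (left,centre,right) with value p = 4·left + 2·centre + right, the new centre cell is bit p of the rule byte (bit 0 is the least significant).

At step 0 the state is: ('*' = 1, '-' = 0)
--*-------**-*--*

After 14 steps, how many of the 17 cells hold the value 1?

10

0) --*-------**-*--*
1) **-*-----**-*-**-
2) *-*-*---**-*-**-*
3) -*-*-*-**-*-**-**
4) *-*-*-**-*-**-**-
5) -*-*-**-*-**-**-*
6) *-*-**-*-**-**-*-
7) -*-**-*-**-**-*-*
8) *-**-*-**-**-*-*-
9) -**-*-**-**-*-*-*
10) **-*-**-**-*-*-*-
11) *-*-**-**-*-*-*-*
12) -*-**-**-*-*-*-**
13) *-**-**-*-*-*-**-
14) -**-**-*-*-*-**-*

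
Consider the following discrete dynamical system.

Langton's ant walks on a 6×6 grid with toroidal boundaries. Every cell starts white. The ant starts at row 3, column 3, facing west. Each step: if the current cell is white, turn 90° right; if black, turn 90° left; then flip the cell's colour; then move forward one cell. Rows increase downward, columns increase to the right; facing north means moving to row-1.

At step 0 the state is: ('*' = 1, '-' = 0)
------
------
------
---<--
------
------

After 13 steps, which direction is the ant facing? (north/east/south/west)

north

[0] ------
------
------
---<--
------
------
[1] ------
------
---^--
---*--
------
------
[2] ------
------
---*>-
---*--
------
------
[3] ------
------
---**-
---*v-
------
------
[4] ------
------
---**-
---<*-
------
------
[5] ------
------
---**-
----*-
---v--
------
[6] ------
------
---**-
----*-
--<*--
------
[7] ------
------
---**-
--^-*-
--**--
------
[8] ------
------
---**-
--*>*-
--**--
------
[9] ------
------
---**-
--***-
--*v--
------
[10] ------
------
---**-
--***-
--*->-
------
[11] ------
------
---**-
--***-
--*-*-
----v-
[12] ------
------
---**-
--***-
--*-*-
---<*-
[13] ------
------
---**-
--***-
--*^*-
---**-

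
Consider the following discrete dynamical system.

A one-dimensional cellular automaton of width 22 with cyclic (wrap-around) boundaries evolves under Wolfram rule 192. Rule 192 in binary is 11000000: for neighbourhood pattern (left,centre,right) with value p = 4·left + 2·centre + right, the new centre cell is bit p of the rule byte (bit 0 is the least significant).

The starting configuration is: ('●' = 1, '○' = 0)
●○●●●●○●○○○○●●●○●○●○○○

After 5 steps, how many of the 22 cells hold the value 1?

[0] ●○●●●●○●○○○○●●●○●○●○○○
[1] ○○○●●●○○○○○○○●●○○○○○○○
[2] ○○○○●●○○○○○○○○●○○○○○○○
[3] ○○○○○●○○○○○○○○○○○○○○○○
[4] ○○○○○○○○○○○○○○○○○○○○○○
[5] ○○○○○○○○○○○○○○○○○○○○○○

0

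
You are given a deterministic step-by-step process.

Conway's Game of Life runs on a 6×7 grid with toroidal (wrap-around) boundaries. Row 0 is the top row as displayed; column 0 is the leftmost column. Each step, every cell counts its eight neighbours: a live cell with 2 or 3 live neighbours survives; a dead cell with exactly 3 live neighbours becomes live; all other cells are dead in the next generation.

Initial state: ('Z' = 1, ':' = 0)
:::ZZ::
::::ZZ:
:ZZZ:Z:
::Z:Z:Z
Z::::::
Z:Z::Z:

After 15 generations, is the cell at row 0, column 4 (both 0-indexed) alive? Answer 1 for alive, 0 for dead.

0) :::ZZ::
::::ZZ:
:ZZZ:Z:
::Z:Z:Z
Z::::::
Z:Z::Z:
1) :::Z::Z
:::::Z:
:ZZ:::Z
Z:Z:ZZZ
Z::Z:Z:
:Z:ZZ:Z
2) Z:ZZ::Z
Z:Z::ZZ
:ZZZZ::
::Z:Z::
:::::::
:::Z::Z
3) ::ZZZ::
:::::Z:
Z:::Z:Z
:ZZ:Z::
:::Z:::
Z:ZZ::Z
4) :ZZ:ZZZ
:::::ZZ
ZZ:ZZ:Z
ZZZ:ZZ:
Z:::Z::
:Z:::::
5) :ZZ:Z:Z
:::::::
:::Z:::
::Z::::
Z:ZZZZZ
:ZZZZ:Z
6) :Z::Z::
::ZZ:::
:::::::
:ZZ::ZZ
Z:::::Z
:::::::
7) ::ZZ:::
::ZZ:::
:Z:Z:::
:Z:::ZZ
ZZ:::ZZ
Z::::::
8) :ZZZ:::
:Z::Z::
ZZ:ZZ::
:Z::ZZ:
:Z:::Z:
Z:Z::::
9) Z::Z:::
::::Z::
ZZ:Z:::
:Z:Z:ZZ
ZZZ:ZZZ
Z::Z:::
10) :::ZZ::
ZZZZZ::
ZZ:Z:ZZ
:::Z:::
:::::::
:::Z:Z:
11) :Z:::Z:
:::::::
:::::ZZ
Z:Z:Z:Z
::::Z::
:::Z:::
12) :::::::
:::::ZZ
Z::::ZZ
Z::ZZ:Z
::::ZZ:
::::Z::
13) :::::Z:
Z::::Z:
:::::::
Z::Z:::
::::::Z
::::ZZ:
14) :::::Z:
::::::Z
::::::Z
:::::::
::::ZZZ
::::ZZZ
15) ::::Z::
:::::ZZ
:::::::
::::::Z
::::Z:Z
:::::::

1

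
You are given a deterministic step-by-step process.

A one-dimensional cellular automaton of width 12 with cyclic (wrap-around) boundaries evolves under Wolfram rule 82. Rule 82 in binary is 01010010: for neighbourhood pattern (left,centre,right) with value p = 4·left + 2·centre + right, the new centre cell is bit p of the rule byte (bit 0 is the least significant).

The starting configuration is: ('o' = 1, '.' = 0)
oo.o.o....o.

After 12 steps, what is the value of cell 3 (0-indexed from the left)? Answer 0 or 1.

t=0: oo.o.o....o.
t=1: .o....o..o..
t=2: o.o..o.oo.o.
t=3: ...oo...o...
t=4: ..o.oo.o.o..
t=5: .o...o....o.
t=6: o.o.o.o..o.o
t=7: o......oo...
t=8: .o....o.oo.o
t=9: ..o..o...o..
t=10: .o.oo.o.o.o.
t=11: o...o......o
t=12: oo.o.o....o.

1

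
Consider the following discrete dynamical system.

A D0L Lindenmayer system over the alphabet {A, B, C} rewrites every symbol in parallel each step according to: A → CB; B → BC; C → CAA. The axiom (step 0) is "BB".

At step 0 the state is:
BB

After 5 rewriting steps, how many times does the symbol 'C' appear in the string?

58

t=0: BB
t=1: BCBC
t=2: BCCAABCCAA
t=3: BCCAACAACBCBBCCAACAACBCB
t=4: BCCAACAACBCBCAACBCBCAABCCAABCBCCAACAACBCBCAACBCBCAABCCAABC
t=5: BCCAACAACBCBCAACBCBCAABCCAABCCAACBCBCAABCCAABCCAACBCBBCCAA…CAACBCBCAABCCAABCCAACBCBCAABCCAABCCAACBCBBCCAACAACBCBBCCAA  (len 140)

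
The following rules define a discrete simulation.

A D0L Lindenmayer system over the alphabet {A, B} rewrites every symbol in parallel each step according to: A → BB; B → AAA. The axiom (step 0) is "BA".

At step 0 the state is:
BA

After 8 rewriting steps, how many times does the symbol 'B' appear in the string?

1296

0) BA
1) AAABB
2) BBBBBBAAAAAA
3) AAAAAAAAAAAAAAAAAABBBBBBBBBBBB
4) BBBBBBBBBBBBBBBBBBBBBBBBBBBBBBBBBBBBAAAAAAAAAAAAAAAAAAAAAAAAAAAAAAAAAAAA
5) AAAAAAAAAAAAAAAAAAAAAAAAAAAAAAAAAAAAAAAAAAAAAAAAAAAAAAAAAA…BBBBBBBBBBBBBBBBBBBBBBBBBBBBBBBBBBBBBBBBBBBBBBBBBBBBBBBBBB  (len 180)
6) BBBBBBBBBBBBBBBBBBBBBBBBBBBBBBBBBBBBBBBBBBBBBBBBBBBBBBBBBB…AAAAAAAAAAAAAAAAAAAAAAAAAAAAAAAAAAAAAAAAAAAAAAAAAAAAAAAAAA  (len 432)
7) AAAAAAAAAAAAAAAAAAAAAAAAAAAAAAAAAAAAAAAAAAAAAAAAAAAAAAAAAA…BBBBBBBBBBBBBBBBBBBBBBBBBBBBBBBBBBBBBBBBBBBBBBBBBBBBBBBBBB  (len 1080)
8) BBBBBBBBBBBBBBBBBBBBBBBBBBBBBBBBBBBBBBBBBBBBBBBBBBBBBBBBBB…AAAAAAAAAAAAAAAAAAAAAAAAAAAAAAAAAAAAAAAAAAAAAAAAAAAAAAAAAA  (len 2592)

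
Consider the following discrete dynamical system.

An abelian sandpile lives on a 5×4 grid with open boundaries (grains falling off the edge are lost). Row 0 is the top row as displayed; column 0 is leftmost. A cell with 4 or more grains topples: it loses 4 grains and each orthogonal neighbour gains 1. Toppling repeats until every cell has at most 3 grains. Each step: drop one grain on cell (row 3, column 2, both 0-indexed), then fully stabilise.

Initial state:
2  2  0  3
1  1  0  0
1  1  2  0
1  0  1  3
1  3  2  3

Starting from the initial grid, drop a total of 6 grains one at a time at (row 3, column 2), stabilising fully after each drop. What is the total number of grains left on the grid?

0) 2  2  0  3
1  1  0  0
1  1  2  0
1  0  1  3
1  3  2  3
1) 2  2  0  3
1  1  0  0
1  1  2  0
1  0  2  3
1  3  2  3
2) 2  2  0  3
1  1  0  0
1  1  2  0
1  0  3  3
1  3  2  3
3) 2  2  0  3
1  1  0  0
1  1  3  1
1  2  2  1
2  0  1  1
4) 2  2  0  3
1  1  0  0
1  1  3  1
1  2  3  1
2  0  1  1
5) 2  2  0  3
1  1  1  0
1  2  0  2
1  3  1  2
2  0  2  1
6) 2  2  0  3
1  1  1  0
1  2  0  2
1  3  2  2
2  0  2  1

28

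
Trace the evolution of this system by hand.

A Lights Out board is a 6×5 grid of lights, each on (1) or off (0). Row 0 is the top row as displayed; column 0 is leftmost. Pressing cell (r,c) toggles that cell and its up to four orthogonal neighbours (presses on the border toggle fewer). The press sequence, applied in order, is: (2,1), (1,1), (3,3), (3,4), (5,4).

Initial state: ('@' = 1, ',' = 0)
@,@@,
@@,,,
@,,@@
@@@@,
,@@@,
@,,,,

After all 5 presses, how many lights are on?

gen 0: @,@@,
@@,,,
@,,@@
@@@@,
,@@@,
@,,,,
gen 1: @,@@,
@,,,,
,@@@@
@,@@,
,@@@,
@,,,,
gen 2: @@@@,
,@@,,
,,@@@
@,@@,
,@@@,
@,,,,
gen 3: @@@@,
,@@,,
,,@,@
@,,,@
,@@,,
@,,,,
gen 4: @@@@,
,@@,,
,,@,,
@,,@,
,@@,@
@,,,,
gen 5: @@@@,
,@@,,
,,@,,
@,,@,
,@@,,
@,,@@

14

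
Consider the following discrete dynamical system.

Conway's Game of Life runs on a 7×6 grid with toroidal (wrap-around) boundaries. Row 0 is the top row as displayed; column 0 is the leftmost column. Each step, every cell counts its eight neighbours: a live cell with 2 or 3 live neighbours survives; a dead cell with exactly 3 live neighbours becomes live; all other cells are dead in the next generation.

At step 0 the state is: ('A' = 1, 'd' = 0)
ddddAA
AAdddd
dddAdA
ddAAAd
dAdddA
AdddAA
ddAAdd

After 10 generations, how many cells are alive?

gen 0: ddddAA
AAdddd
dddAdA
ddAAAd
dAdddA
AdddAA
ddAAdd
gen 1: AAAAAA
Addddd
AAdAdA
AdAAdA
dAAddd
AAAAAA
AddAdd
gen 2: ddAAAd
dddddd
dddAdd
dddAdA
dddddd
ddddAA
dddddd
gen 3: dddAdd
ddAdAd
ddddAd
ddddAd
dddddA
dddddd
dddddA
gen 4: dddAAd
ddddAd
ddddAA
ddddAA
dddddd
dddddd
dddddd
gen 5: dddAAd
dddddd
dddAdd
ddddAA
dddddd
dddddd
dddddd
gen 6: dddddd
dddAAd
ddddAd
ddddAd
dddddd
dddddd
dddddd
gen 7: dddddd
dddAAd
ddddAA
dddddd
dddddd
dddddd
dddddd
gen 8: dddddd
dddAAA
dddAAA
dddddd
dddddd
dddddd
dddddd
gen 9: ddddAd
dddAdA
dddAdA
ddddAd
dddddd
dddddd
dddddd
gen 10: ddddAd
dddAdA
dddAdA
ddddAd
dddddd
dddddd
dddddd

6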